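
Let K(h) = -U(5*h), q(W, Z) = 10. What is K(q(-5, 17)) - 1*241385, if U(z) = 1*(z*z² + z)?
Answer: -366435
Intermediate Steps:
U(z) = z + z³ (U(z) = 1*(z³ + z) = 1*(z + z³) = z + z³)
K(h) = -125*h³ - 5*h (K(h) = -(5*h + (5*h)³) = -(5*h + 125*h³) = -125*h³ - 5*h)
K(q(-5, 17)) - 1*241385 = (-125*10³ - 5*10) - 1*241385 = (-125*1000 - 50) - 241385 = (-125000 - 50) - 241385 = -125050 - 241385 = -366435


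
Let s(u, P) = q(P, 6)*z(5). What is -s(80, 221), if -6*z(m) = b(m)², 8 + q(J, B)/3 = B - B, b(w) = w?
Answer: -100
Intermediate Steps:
q(J, B) = -24 (q(J, B) = -24 + 3*(B - B) = -24 + 3*0 = -24 + 0 = -24)
z(m) = -m²/6
s(u, P) = 100 (s(u, P) = -(-4)*5² = -(-4)*25 = -24*(-25/6) = 100)
-s(80, 221) = -1*100 = -100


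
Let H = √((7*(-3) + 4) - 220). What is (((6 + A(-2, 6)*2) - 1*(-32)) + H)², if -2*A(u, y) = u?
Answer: (40 + I*√237)² ≈ 1363.0 + 1231.6*I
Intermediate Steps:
A(u, y) = -u/2
H = I*√237 (H = √((-21 + 4) - 220) = √(-17 - 220) = √(-237) = I*√237 ≈ 15.395*I)
(((6 + A(-2, 6)*2) - 1*(-32)) + H)² = (((6 - ½*(-2)*2) - 1*(-32)) + I*√237)² = (((6 + 1*2) + 32) + I*√237)² = (((6 + 2) + 32) + I*√237)² = ((8 + 32) + I*√237)² = (40 + I*√237)²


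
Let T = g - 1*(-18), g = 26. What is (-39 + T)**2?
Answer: 25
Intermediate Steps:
T = 44 (T = 26 - 1*(-18) = 26 + 18 = 44)
(-39 + T)**2 = (-39 + 44)**2 = 5**2 = 25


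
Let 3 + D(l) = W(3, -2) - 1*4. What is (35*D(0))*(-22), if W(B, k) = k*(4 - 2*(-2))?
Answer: 17710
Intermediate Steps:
W(B, k) = 8*k (W(B, k) = k*(4 + 4) = k*8 = 8*k)
D(l) = -23 (D(l) = -3 + (8*(-2) - 1*4) = -3 + (-16 - 4) = -3 - 20 = -23)
(35*D(0))*(-22) = (35*(-23))*(-22) = -805*(-22) = 17710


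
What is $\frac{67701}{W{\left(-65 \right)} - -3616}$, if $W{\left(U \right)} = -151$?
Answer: $\frac{22567}{1155} \approx 19.539$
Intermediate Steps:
$\frac{67701}{W{\left(-65 \right)} - -3616} = \frac{67701}{-151 - -3616} = \frac{67701}{-151 + 3616} = \frac{67701}{3465} = 67701 \cdot \frac{1}{3465} = \frac{22567}{1155}$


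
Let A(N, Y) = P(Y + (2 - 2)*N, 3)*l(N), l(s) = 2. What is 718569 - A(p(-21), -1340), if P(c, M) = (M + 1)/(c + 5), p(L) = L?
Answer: 959289623/1335 ≈ 7.1857e+5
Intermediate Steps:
P(c, M) = (1 + M)/(5 + c)
A(N, Y) = 8/(5 + Y) (A(N, Y) = ((1 + 3)/(5 + (Y + (2 - 2)*N)))*2 = (4/(5 + (Y + 0*N)))*2 = (4/(5 + (Y + 0)))*2 = (4/(5 + Y))*2 = 8/(5 + Y))
718569 - A(p(-21), -1340) = 718569 - 8/(5 - 1340) = 718569 - 8/(-1335) = 718569 - 8*(-1)/1335 = 718569 - 1*(-8/1335) = 718569 + 8/1335 = 959289623/1335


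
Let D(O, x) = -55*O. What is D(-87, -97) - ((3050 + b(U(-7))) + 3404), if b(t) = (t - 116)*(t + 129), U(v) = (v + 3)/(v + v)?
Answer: 651269/49 ≈ 13291.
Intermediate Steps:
U(v) = (3 + v)/(2*v) (U(v) = (3 + v)/((2*v)) = (3 + v)*(1/(2*v)) = (3 + v)/(2*v))
b(t) = (-116 + t)*(129 + t)
D(-87, -97) - ((3050 + b(U(-7))) + 3404) = -55*(-87) - ((3050 + (-14964 + ((½)*(3 - 7)/(-7))² + 13*((½)*(3 - 7)/(-7)))) + 3404) = 4785 - ((3050 + (-14964 + ((½)*(-⅐)*(-4))² + 13*((½)*(-⅐)*(-4)))) + 3404) = 4785 - ((3050 + (-14964 + (2/7)² + 13*(2/7))) + 3404) = 4785 - ((3050 + (-14964 + 4/49 + 26/7)) + 3404) = 4785 - ((3050 - 733050/49) + 3404) = 4785 - (-583600/49 + 3404) = 4785 - 1*(-416804/49) = 4785 + 416804/49 = 651269/49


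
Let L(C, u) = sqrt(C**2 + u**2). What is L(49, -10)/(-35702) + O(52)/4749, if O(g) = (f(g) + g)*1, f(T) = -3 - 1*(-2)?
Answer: 17/1583 - sqrt(2501)/35702 ≈ 0.0093383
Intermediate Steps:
f(T) = -1 (f(T) = -3 + 2 = -1)
O(g) = -1 + g (O(g) = (-1 + g)*1 = -1 + g)
L(49, -10)/(-35702) + O(52)/4749 = sqrt(49**2 + (-10)**2)/(-35702) + (-1 + 52)/4749 = sqrt(2401 + 100)*(-1/35702) + 51*(1/4749) = sqrt(2501)*(-1/35702) + 17/1583 = -sqrt(2501)/35702 + 17/1583 = 17/1583 - sqrt(2501)/35702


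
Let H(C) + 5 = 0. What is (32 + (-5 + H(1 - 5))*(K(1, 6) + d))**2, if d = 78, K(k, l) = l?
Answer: 652864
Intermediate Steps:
H(C) = -5 (H(C) = -5 + 0 = -5)
(32 + (-5 + H(1 - 5))*(K(1, 6) + d))**2 = (32 + (-5 - 5)*(6 + 78))**2 = (32 - 10*84)**2 = (32 - 840)**2 = (-808)**2 = 652864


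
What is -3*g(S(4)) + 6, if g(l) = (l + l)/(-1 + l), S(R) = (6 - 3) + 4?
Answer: -1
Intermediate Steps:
S(R) = 7 (S(R) = 3 + 4 = 7)
g(l) = 2*l/(-1 + l) (g(l) = (2*l)/(-1 + l) = 2*l/(-1 + l))
-3*g(S(4)) + 6 = -6*7/(-1 + 7) + 6 = -6*7/6 + 6 = -3*7/3 + 6 = -7 + 6 = -1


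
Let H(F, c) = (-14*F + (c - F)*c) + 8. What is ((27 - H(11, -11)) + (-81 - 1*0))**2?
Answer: 22500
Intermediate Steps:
H(F, c) = 8 - 14*F + c*(c - F) (H(F, c) = (-14*F + c*(c - F)) + 8 = 8 - 14*F + c*(c - F))
((27 - H(11, -11)) + (-81 - 1*0))**2 = ((27 - (8 + (-11)**2 - 14*11 - 1*11*(-11))) + (-81 - 1*0))**2 = ((27 - (8 + 121 - 154 + 121)) + (-81 + 0))**2 = ((27 - 1*96) - 81)**2 = ((27 - 96) - 81)**2 = (-69 - 81)**2 = (-150)**2 = 22500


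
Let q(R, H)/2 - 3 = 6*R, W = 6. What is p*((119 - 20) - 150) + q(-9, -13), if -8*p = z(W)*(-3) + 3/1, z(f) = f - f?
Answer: -663/8 ≈ -82.875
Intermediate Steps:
z(f) = 0
q(R, H) = 6 + 12*R (q(R, H) = 6 + 2*(6*R) = 6 + 12*R)
p = -3/8 (p = -(0*(-3) + 3/1)/8 = -(0 + 3*1)/8 = -(0 + 3)/8 = -⅛*3 = -3/8 ≈ -0.37500)
p*((119 - 20) - 150) + q(-9, -13) = -3*((119 - 20) - 150)/8 + (6 + 12*(-9)) = -3*(99 - 150)/8 + (6 - 108) = -3/8*(-51) - 102 = 153/8 - 102 = -663/8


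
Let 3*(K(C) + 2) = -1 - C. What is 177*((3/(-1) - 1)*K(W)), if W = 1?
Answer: 1888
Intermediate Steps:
K(C) = -7/3 - C/3 (K(C) = -2 + (-1 - C)/3 = -2 + (-⅓ - C/3) = -7/3 - C/3)
177*((3/(-1) - 1)*K(W)) = 177*((3/(-1) - 1)*(-7/3 - ⅓*1)) = 177*((3*(-1) - 1)*(-7/3 - ⅓)) = 177*((-3 - 1)*(-8/3)) = 177*(-4*(-8/3)) = 177*(32/3) = 1888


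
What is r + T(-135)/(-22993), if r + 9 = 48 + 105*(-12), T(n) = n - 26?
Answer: -28074292/22993 ≈ -1221.0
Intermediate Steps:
T(n) = -26 + n
r = -1221 (r = -9 + (48 + 105*(-12)) = -9 + (48 - 1260) = -9 - 1212 = -1221)
r + T(-135)/(-22993) = -1221 + (-26 - 135)/(-22993) = -1221 - 161*(-1/22993) = -1221 + 161/22993 = -28074292/22993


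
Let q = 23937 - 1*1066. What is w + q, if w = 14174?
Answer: 37045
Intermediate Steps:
q = 22871 (q = 23937 - 1066 = 22871)
w + q = 14174 + 22871 = 37045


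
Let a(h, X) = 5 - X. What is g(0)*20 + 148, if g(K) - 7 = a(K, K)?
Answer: 388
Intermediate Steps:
g(K) = 12 - K (g(K) = 7 + (5 - K) = 12 - K)
g(0)*20 + 148 = (12 - 1*0)*20 + 148 = (12 + 0)*20 + 148 = 12*20 + 148 = 240 + 148 = 388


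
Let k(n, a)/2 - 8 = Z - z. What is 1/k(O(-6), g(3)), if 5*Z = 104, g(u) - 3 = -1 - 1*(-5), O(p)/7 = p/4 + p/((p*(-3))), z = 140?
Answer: -5/1112 ≈ -0.0044964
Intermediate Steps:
O(p) = -7/3 + 7*p/4 (O(p) = 7*(p/4 + p/((p*(-3)))) = 7*(p*(¼) + p/((-3*p))) = 7*(p/4 + p*(-1/(3*p))) = 7*(p/4 - ⅓) = 7*(-⅓ + p/4) = -7/3 + 7*p/4)
g(u) = 7 (g(u) = 3 + (-1 - 1*(-5)) = 3 + (-1 + 5) = 3 + 4 = 7)
Z = 104/5 (Z = (⅕)*104 = 104/5 ≈ 20.800)
k(n, a) = -1112/5 (k(n, a) = 16 + 2*(104/5 - 1*140) = 16 + 2*(104/5 - 140) = 16 + 2*(-596/5) = 16 - 1192/5 = -1112/5)
1/k(O(-6), g(3)) = 1/(-1112/5) = -5/1112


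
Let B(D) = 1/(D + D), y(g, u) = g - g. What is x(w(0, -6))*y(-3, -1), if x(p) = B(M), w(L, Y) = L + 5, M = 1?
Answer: 0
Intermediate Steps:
w(L, Y) = 5 + L
y(g, u) = 0
B(D) = 1/(2*D)
x(p) = ½ (x(p) = (½)/1 = (½)*1 = ½)
x(w(0, -6))*y(-3, -1) = (½)*0 = 0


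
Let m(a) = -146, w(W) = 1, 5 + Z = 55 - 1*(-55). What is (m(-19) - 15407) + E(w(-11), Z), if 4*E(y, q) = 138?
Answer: -31037/2 ≈ -15519.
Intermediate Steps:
Z = 105 (Z = -5 + (55 - 1*(-55)) = -5 + (55 + 55) = -5 + 110 = 105)
E(y, q) = 69/2 (E(y, q) = (¼)*138 = 69/2)
(m(-19) - 15407) + E(w(-11), Z) = (-146 - 15407) + 69/2 = -15553 + 69/2 = -31037/2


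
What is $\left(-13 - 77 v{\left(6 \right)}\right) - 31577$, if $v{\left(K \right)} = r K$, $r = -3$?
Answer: $-30204$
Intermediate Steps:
$v{\left(K \right)} = - 3 K$
$\left(-13 - 77 v{\left(6 \right)}\right) - 31577 = \left(-13 - 77 \left(\left(-3\right) 6\right)\right) - 31577 = \left(-13 - -1386\right) - 31577 = \left(-13 + 1386\right) - 31577 = 1373 - 31577 = -30204$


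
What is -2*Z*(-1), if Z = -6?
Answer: -12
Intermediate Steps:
-2*Z*(-1) = -2*(-6)*(-1) = 12*(-1) = -12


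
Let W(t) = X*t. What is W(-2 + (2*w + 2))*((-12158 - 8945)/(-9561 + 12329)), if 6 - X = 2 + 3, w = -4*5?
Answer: 105515/346 ≈ 304.96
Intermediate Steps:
w = -20
X = 1 (X = 6 - (2 + 3) = 6 - 1*5 = 6 - 5 = 1)
W(t) = t (W(t) = 1*t = t)
W(-2 + (2*w + 2))*((-12158 - 8945)/(-9561 + 12329)) = (-2 + (2*(-20) + 2))*((-12158 - 8945)/(-9561 + 12329)) = (-2 + (-40 + 2))*(-21103/2768) = (-2 - 38)*(-21103*1/2768) = -40*(-21103/2768) = 105515/346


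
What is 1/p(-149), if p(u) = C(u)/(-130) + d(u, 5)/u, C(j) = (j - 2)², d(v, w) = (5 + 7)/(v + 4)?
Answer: -561730/98522809 ≈ -0.0057015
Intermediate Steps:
d(v, w) = 12/(4 + v)
C(j) = (-2 + j)²
p(u) = -(-2 + u)²/130 + 12/(u*(4 + u)) (p(u) = (-2 + u)²/(-130) + (12/(4 + u))/u = (-2 + u)²*(-1/130) + 12/(u*(4 + u)) = -(-2 + u)²/130 + 12/(u*(4 + u)))
1/p(-149) = 1/((1/130)*(1560 - 1*(-149)*(-2 - 149)²*(4 - 149))/(-149*(4 - 149))) = 1/((1/130)*(-1/149)*(1560 - 1*(-149)*(-151)²*(-145))/(-145)) = 1/((1/130)*(-1/149)*(-1/145)*(1560 - 1*(-149)*22801*(-145))) = 1/((1/130)*(-1/149)*(-1/145)*(1560 - 492615605)) = 1/((1/130)*(-1/149)*(-1/145)*(-492614045)) = 1/(-98522809/561730) = -561730/98522809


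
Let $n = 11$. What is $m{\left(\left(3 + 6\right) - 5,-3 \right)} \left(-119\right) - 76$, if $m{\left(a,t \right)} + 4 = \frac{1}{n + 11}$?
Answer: $\frac{8681}{22} \approx 394.59$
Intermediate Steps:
$m{\left(a,t \right)} = - \frac{87}{22}$ ($m{\left(a,t \right)} = -4 + \frac{1}{11 + 11} = -4 + \frac{1}{22} = - \frac{87}{22}$)
$m{\left(\left(3 + 6\right) - 5,-3 \right)} \left(-119\right) - 76 = \left(- \frac{87}{22}\right) \left(-119\right) - 76 = \frac{10353}{22} - 76 = \frac{8681}{22}$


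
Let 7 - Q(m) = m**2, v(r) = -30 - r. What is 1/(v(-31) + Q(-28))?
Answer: -1/776 ≈ -0.0012887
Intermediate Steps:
Q(m) = 7 - m**2
1/(v(-31) + Q(-28)) = 1/((-30 - 1*(-31)) + (7 - 1*(-28)**2)) = 1/((-30 + 31) + (7 - 1*784)) = 1/(1 + (7 - 784)) = 1/(1 - 777) = 1/(-776) = -1/776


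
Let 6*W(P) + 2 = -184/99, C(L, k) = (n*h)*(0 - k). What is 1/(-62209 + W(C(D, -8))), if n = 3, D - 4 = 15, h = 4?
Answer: -297/18476264 ≈ -1.6075e-5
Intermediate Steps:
D = 19 (D = 4 + 15 = 19)
C(L, k) = -12*k (C(L, k) = (3*4)*(0 - k) = 12*(-k) = -12*k)
W(P) = -191/297 (W(P) = -⅓ + (-184/99)/6 = -⅓ + (-184*1/99)/6 = -⅓ + (⅙)*(-184/99) = -⅓ - 92/297 = -191/297)
1/(-62209 + W(C(D, -8))) = 1/(-62209 - 191/297) = 1/(-18476264/297) = -297/18476264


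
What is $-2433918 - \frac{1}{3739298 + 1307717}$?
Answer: $- \frac{12284020654771}{5047015} \approx -2.4339 \cdot 10^{6}$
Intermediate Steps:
$-2433918 - \frac{1}{3739298 + 1307717} = -2433918 - \frac{1}{5047015} = - \frac{12284020654771}{5047015}$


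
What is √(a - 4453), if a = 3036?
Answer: I*√1417 ≈ 37.643*I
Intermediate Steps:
√(a - 4453) = √(3036 - 4453) = √(-1417) = I*√1417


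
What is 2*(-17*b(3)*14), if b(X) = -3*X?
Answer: 4284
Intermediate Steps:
2*(-17*b(3)*14) = 2*(-(-51)*3*14) = 2*(-17*(-9)*14) = 2*(153*14) = 2*2142 = 4284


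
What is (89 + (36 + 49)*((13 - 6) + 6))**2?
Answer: 1425636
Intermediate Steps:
(89 + (36 + 49)*((13 - 6) + 6))**2 = (89 + 85*(7 + 6))**2 = (89 + 85*13)**2 = (89 + 1105)**2 = 1194**2 = 1425636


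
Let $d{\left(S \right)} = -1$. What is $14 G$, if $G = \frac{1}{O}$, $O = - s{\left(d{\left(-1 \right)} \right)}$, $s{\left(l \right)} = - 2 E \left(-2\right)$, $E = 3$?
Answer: $- \frac{7}{6} \approx -1.1667$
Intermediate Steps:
$s{\left(l \right)} = 12$ ($s{\left(l \right)} = \left(-2\right) 3 \left(-2\right) = \left(-6\right) \left(-2\right) = 12$)
$O = -12$ ($O = \left(-1\right) 12 = -12$)
$G = - \frac{1}{12}$ ($G = \frac{1}{-12} = - \frac{1}{12} \approx -0.083333$)
$14 G = 14 \left(- \frac{1}{12}\right) = - \frac{7}{6}$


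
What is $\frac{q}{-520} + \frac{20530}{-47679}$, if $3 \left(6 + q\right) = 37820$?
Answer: $- \frac{305731393}{12396540} \approx -24.663$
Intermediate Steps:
$q = \frac{37802}{3}$ ($q = -6 + \frac{1}{3} \cdot 37820 = -6 + \frac{37820}{3} = \frac{37802}{3} \approx 12601.0$)
$\frac{q}{-520} + \frac{20530}{-47679} = \frac{37802}{3 \left(-520\right)} + \frac{20530}{-47679} = \frac{37802}{3} \left(- \frac{1}{520}\right) + 20530 \left(- \frac{1}{47679}\right) = - \frac{18901}{780} - \frac{20530}{47679} = - \frac{305731393}{12396540}$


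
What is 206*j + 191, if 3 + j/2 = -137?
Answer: -57489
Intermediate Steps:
j = -280 (j = -6 + 2*(-137) = -6 - 274 = -280)
206*j + 191 = 206*(-280) + 191 = -57680 + 191 = -57489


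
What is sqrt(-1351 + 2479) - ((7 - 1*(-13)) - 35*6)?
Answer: 190 + 2*sqrt(282) ≈ 223.59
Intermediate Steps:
sqrt(-1351 + 2479) - ((7 - 1*(-13)) - 35*6) = sqrt(1128) - ((7 + 13) - 210) = 2*sqrt(282) - (20 - 210) = 2*sqrt(282) - 1*(-190) = 2*sqrt(282) + 190 = 190 + 2*sqrt(282)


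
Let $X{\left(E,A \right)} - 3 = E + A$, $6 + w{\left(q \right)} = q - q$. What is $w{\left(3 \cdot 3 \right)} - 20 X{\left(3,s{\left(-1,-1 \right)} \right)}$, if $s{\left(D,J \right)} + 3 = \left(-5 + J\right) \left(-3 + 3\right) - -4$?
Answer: $-146$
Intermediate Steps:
$s{\left(D,J \right)} = 1$ ($s{\left(D,J \right)} = -3 + \left(\left(-5 + J\right) \left(-3 + 3\right) - -4\right) = -3 + \left(\left(-5 + J\right) 0 + 4\right) = -3 + \left(0 + 4\right) = -3 + 4 = 1$)
$w{\left(q \right)} = -6$ ($w{\left(q \right)} = -6 + \left(q - q\right) = -6 + 0 = -6$)
$X{\left(E,A \right)} = 3 + A + E$ ($X{\left(E,A \right)} = 3 + \left(E + A\right) = 3 + \left(A + E\right) = 3 + A + E$)
$w{\left(3 \cdot 3 \right)} - 20 X{\left(3,s{\left(-1,-1 \right)} \right)} = -6 - 20 \left(3 + 1 + 3\right) = -6 - 140 = -146$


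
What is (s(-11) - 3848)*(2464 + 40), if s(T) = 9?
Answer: -9612856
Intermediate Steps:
(s(-11) - 3848)*(2464 + 40) = (9 - 3848)*(2464 + 40) = -3839*2504 = -9612856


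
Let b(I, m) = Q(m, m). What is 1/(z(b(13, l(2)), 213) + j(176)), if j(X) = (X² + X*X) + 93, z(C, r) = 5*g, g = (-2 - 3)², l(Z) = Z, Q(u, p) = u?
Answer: 1/62170 ≈ 1.6085e-5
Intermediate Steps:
g = 25 (g = (-5)² = 25)
b(I, m) = m
z(C, r) = 125 (z(C, r) = 5*25 = 125)
j(X) = 93 + 2*X² (j(X) = (X² + X²) + 93 = 2*X² + 93 = 93 + 2*X²)
1/(z(b(13, l(2)), 213) + j(176)) = 1/(125 + (93 + 2*176²)) = 1/(125 + (93 + 2*30976)) = 1/(125 + (93 + 61952)) = 1/(125 + 62045) = 1/62170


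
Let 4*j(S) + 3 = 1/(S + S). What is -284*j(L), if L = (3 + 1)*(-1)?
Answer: 1775/8 ≈ 221.88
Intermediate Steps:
L = -4 (L = 4*(-1) = -4)
j(S) = -¾ + 1/(8*S) (j(S) = -¾ + 1/(4*(S + S)) = -¾ + 1/(4*((2*S))) = -¾ + (1/(2*S))/4 = -¾ + 1/(8*S))
-284*j(L) = -71*(1 - 6*(-4))/(2*(-4)) = -71*(-1)*(1 + 24)/(2*4) = -71*(-1)*25/(2*4) = -284*(-25/32) = 1775/8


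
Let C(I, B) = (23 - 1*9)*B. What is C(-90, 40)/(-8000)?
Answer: -7/100 ≈ -0.070000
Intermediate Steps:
C(I, B) = 14*B (C(I, B) = (23 - 9)*B = 14*B)
C(-90, 40)/(-8000) = (14*40)/(-8000) = 560*(-1/8000) = -7/100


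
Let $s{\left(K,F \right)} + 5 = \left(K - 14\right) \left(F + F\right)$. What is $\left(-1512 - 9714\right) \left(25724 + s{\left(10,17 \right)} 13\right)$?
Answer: $-268200366$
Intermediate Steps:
$s{\left(K,F \right)} = -5 + 2 F \left(-14 + K\right)$ ($s{\left(K,F \right)} = -5 + \left(K - 14\right) \left(F + F\right) = -5 + \left(-14 + K\right) 2 F = -5 + 2 F \left(-14 + K\right)$)
$\left(-1512 - 9714\right) \left(25724 + s{\left(10,17 \right)} 13\right) = \left(-1512 - 9714\right) \left(25724 + \left(-5 - 476 + 2 \cdot 17 \cdot 10\right) 13\right) = - 11226 \left(25724 + \left(-5 - 476 + 340\right) 13\right) = - 11226 \left(25724 - 1833\right) = \left(-11226\right) 23891 = -268200366$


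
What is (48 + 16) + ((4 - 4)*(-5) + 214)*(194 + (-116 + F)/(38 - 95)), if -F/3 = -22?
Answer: 2380760/57 ≈ 41768.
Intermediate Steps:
F = 66 (F = -3*(-22) = 66)
(48 + 16) + ((4 - 4)*(-5) + 214)*(194 + (-116 + F)/(38 - 95)) = (48 + 16) + ((4 - 4)*(-5) + 214)*(194 + (-116 + 66)/(38 - 95)) = 64 + (0*(-5) + 214)*(194 - 50/(-57)) = 64 + (0 + 214)*(194 - 50*(-1/57)) = 64 + 214*(194 + 50/57) = 64 + 214*(11108/57) = 64 + 2377112/57 = 2380760/57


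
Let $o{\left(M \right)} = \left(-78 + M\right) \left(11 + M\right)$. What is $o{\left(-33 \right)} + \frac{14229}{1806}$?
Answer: $\frac{1474827}{602} \approx 2449.9$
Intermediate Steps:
$o{\left(-33 \right)} + \frac{14229}{1806} = \left(-858 + \left(-33\right)^{2} - -2211\right) + \frac{14229}{1806} = \left(-858 + 1089 + 2211\right) + 14229 \cdot \frac{1}{1806} = 2442 + \frac{4743}{602} = \frac{1474827}{602}$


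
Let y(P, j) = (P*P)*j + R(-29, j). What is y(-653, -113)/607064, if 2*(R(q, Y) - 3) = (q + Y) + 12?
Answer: -48184279/607064 ≈ -79.373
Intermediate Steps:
R(q, Y) = 9 + Y/2 + q/2 (R(q, Y) = 3 + ((q + Y) + 12)/2 = 3 + ((Y + q) + 12)/2 = 3 + (12 + Y + q)/2 = 3 + (6 + Y/2 + q/2) = 9 + Y/2 + q/2)
y(P, j) = -11/2 + j/2 + j*P**2 (y(P, j) = (P*P)*j + (9 + j/2 + (1/2)*(-29)) = P**2*j + (9 + j/2 - 29/2) = j*P**2 + (-11/2 + j/2) = -11/2 + j/2 + j*P**2)
y(-653, -113)/607064 = (-11/2 + (1/2)*(-113) - 113*(-653)**2)/607064 = (-11/2 - 113/2 - 113*426409)*(1/607064) = (-11/2 - 113/2 - 48184217)*(1/607064) = -48184279*1/607064 = -48184279/607064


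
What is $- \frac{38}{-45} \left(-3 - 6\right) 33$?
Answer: $- \frac{1254}{5} \approx -250.8$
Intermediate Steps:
$- \frac{38}{-45} \left(-3 - 6\right) 33 = \left(-38\right) \left(- \frac{1}{45}\right) \left(-9\right) 33 = \frac{38}{45} \left(-9\right) 33 = \left(- \frac{38}{5}\right) 33 = - \frac{1254}{5}$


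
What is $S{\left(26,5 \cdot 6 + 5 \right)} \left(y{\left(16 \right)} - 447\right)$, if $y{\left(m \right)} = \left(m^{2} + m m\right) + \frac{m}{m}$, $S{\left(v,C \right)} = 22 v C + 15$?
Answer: $1322310$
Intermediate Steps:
$S{\left(v,C \right)} = 15 + 22 C v$ ($S{\left(v,C \right)} = 22 C v + 15 = 15 + 22 C v$)
$y{\left(m \right)} = 1 + 2 m^{2}$ ($y{\left(m \right)} = \left(m^{2} + m^{2}\right) + 1 = 2 m^{2} + 1 = 1 + 2 m^{2}$)
$S{\left(26,5 \cdot 6 + 5 \right)} \left(y{\left(16 \right)} - 447\right) = \left(15 + 22 \left(5 \cdot 6 + 5\right) 26\right) \left(\left(1 + 2 \cdot 16^{2}\right) - 447\right) = \left(15 + 22 \left(30 + 5\right) 26\right) \left(\left(1 + 2 \cdot 256\right) - 447\right) = \left(15 + 22 \cdot 35 \cdot 26\right) \left(\left(1 + 512\right) - 447\right) = \left(15 + 20020\right) \left(513 - 447\right) = 20035 \cdot 66 = 1322310$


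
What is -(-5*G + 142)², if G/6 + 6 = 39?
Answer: -719104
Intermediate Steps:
G = 198 (G = -36 + 6*39 = -36 + 234 = 198)
-(-5*G + 142)² = -(-5*198 + 142)² = -(-990 + 142)² = -1*(-848)² = -1*719104 = -719104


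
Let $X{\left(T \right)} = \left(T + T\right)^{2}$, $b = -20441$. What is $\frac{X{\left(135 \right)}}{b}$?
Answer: $- \frac{72900}{20441} \approx -3.5664$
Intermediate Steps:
$X{\left(T \right)} = 4 T^{2}$ ($X{\left(T \right)} = \left(2 T\right)^{2} = 4 T^{2}$)
$\frac{X{\left(135 \right)}}{b} = \frac{4 \cdot 135^{2}}{-20441} = 4 \cdot 18225 \left(- \frac{1}{20441}\right) = 72900 \left(- \frac{1}{20441}\right) = - \frac{72900}{20441}$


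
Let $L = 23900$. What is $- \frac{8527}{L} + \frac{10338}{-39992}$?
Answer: $- \frac{18377812}{29869025} \approx -0.61528$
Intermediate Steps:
$- \frac{8527}{L} + \frac{10338}{-39992} = - \frac{8527}{23900} + \frac{10338}{-39992} = \left(-8527\right) \frac{1}{23900} + 10338 \left(- \frac{1}{39992}\right) = - \frac{8527}{23900} - \frac{5169}{19996} = - \frac{18377812}{29869025}$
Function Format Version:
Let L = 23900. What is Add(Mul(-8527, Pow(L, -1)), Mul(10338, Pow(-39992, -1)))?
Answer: Rational(-18377812, 29869025) ≈ -0.61528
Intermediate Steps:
Add(Mul(-8527, Pow(L, -1)), Mul(10338, Pow(-39992, -1))) = Add(Mul(-8527, Pow(23900, -1)), Mul(10338, Pow(-39992, -1))) = Add(Mul(-8527, Rational(1, 23900)), Mul(10338, Rational(-1, 39992))) = Add(Rational(-8527, 23900), Rational(-5169, 19996)) = Rational(-18377812, 29869025)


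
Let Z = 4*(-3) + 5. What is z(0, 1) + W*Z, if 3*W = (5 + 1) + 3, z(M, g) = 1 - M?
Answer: -20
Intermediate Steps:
Z = -7 (Z = -12 + 5 = -7)
W = 3 (W = ((5 + 1) + 3)/3 = (6 + 3)/3 = (1/3)*9 = 3)
z(0, 1) + W*Z = (1 - 1*0) + 3*(-7) = (1 + 0) - 21 = 1 - 21 = -20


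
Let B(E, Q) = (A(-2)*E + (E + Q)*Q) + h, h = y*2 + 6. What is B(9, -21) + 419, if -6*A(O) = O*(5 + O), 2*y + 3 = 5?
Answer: 688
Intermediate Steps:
y = 1 (y = -3/2 + (1/2)*5 = -3/2 + 5/2 = 1)
A(O) = -O*(5 + O)/6
h = 8 (h = 1*2 + 6 = 2 + 6 = 8)
B(E, Q) = 8 + E + Q*(E + Q) (B(E, Q) = ((-1/6*(-2)*(5 - 2))*E + (E + Q)*Q) + 8 = ((-1/6*(-2)*3)*E + Q*(E + Q)) + 8 = (1*E + Q*(E + Q)) + 8 = (E + Q*(E + Q)) + 8 = 8 + E + Q*(E + Q))
B(9, -21) + 419 = (8 + 9 + (-21)**2 + 9*(-21)) + 419 = (8 + 9 + 441 - 189) + 419 = 269 + 419 = 688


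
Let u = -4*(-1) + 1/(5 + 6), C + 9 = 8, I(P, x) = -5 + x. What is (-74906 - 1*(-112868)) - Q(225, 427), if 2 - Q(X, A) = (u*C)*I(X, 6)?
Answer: 417515/11 ≈ 37956.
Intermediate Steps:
C = -1 (C = -9 + 8 = -1)
u = 45/11 (u = 4 + 1/11 = 45/11 ≈ 4.0909)
Q(X, A) = 67/11 (Q(X, A) = 2 - (45/11)*(-1)*(-5 + 6) = 2 - (-45)/11 = 2 - 1*(-45/11) = 2 + 45/11 = 67/11)
(-74906 - 1*(-112868)) - Q(225, 427) = (-74906 - 1*(-112868)) - 1*67/11 = (-74906 + 112868) - 67/11 = 37962 - 67/11 = 417515/11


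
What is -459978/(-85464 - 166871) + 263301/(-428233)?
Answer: 130537701039/108058174055 ≈ 1.2080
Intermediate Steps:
-459978/(-85464 - 166871) + 263301/(-428233) = -459978/(-252335) + 263301*(-1/428233) = -459978*(-1/252335) - 263301/428233 = 459978/252335 - 263301/428233 = 130537701039/108058174055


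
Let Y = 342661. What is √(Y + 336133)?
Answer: √678794 ≈ 823.89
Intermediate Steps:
√(Y + 336133) = √(342661 + 336133) = √678794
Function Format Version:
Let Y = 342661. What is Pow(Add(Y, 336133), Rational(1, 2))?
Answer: Pow(678794, Rational(1, 2)) ≈ 823.89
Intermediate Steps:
Pow(Add(Y, 336133), Rational(1, 2)) = Pow(Add(342661, 336133), Rational(1, 2)) = Pow(678794, Rational(1, 2))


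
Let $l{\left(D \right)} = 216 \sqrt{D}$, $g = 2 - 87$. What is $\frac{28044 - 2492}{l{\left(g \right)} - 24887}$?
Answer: $- \frac{635912624}{623328529} - \frac{5519232 i \sqrt{85}}{623328529} \approx -1.0202 - 0.081634 i$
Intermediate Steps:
$g = -85$
$\frac{28044 - 2492}{l{\left(g \right)} - 24887} = \frac{28044 - 2492}{216 \sqrt{-85} - 24887} = \frac{25552}{216 i \sqrt{85} - 24887} = \frac{25552}{-24887 + 216 i \sqrt{85}}$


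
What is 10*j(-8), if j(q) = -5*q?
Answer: 400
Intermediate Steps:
10*j(-8) = 10*(-5*(-8)) = 10*40 = 400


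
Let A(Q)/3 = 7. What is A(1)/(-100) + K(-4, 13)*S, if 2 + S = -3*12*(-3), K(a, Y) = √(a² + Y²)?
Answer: -21/100 + 106*√185 ≈ 1441.5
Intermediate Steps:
A(Q) = 21 (A(Q) = 3*7 = 21)
K(a, Y) = √(Y² + a²)
S = 106 (S = -2 - 3*12*(-3) = -2 - 36*(-3) = -2 + 108 = 106)
A(1)/(-100) + K(-4, 13)*S = 21/(-100) + √(13² + (-4)²)*106 = 21*(-1/100) + √(169 + 16)*106 = -21/100 + √185*106 = -21/100 + 106*√185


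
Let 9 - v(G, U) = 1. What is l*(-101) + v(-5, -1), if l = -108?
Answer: 10916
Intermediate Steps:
v(G, U) = 8 (v(G, U) = 9 - 1*1 = 9 - 1 = 8)
l*(-101) + v(-5, -1) = -108*(-101) + 8 = 10908 + 8 = 10916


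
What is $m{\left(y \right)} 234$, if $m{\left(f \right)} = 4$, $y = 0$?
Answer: $936$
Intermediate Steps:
$m{\left(y \right)} 234 = 4 \cdot 234 = 936$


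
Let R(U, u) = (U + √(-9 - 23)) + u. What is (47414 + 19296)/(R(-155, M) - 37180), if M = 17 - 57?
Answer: -2493286250/1396890657 - 266840*I*√2/1396890657 ≈ -1.7849 - 0.00027015*I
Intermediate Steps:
M = -40
R(U, u) = U + u + 4*I*√2 (R(U, u) = (U + √(-32)) + u = (U + 4*I*√2) + u = U + u + 4*I*√2)
(47414 + 19296)/(R(-155, M) - 37180) = (47414 + 19296)/((-155 - 40 + 4*I*√2) - 37180) = 66710/((-195 + 4*I*√2) - 37180) = 66710/(-37375 + 4*I*√2)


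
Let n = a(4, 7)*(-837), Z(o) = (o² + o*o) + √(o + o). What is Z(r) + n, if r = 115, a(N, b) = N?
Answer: 23102 + √230 ≈ 23117.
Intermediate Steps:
Z(o) = 2*o² + √2*√o (Z(o) = (o² + o²) + √(2*o) = 2*o² + √2*√o)
n = -3348 (n = 4*(-837) = -3348)
Z(r) + n = (2*115² + √2*√115) - 3348 = (2*13225 + √230) - 3348 = (26450 + √230) - 3348 = 23102 + √230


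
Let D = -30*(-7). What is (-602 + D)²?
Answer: 153664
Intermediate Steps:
D = 210
(-602 + D)² = (-602 + 210)² = (-392)² = 153664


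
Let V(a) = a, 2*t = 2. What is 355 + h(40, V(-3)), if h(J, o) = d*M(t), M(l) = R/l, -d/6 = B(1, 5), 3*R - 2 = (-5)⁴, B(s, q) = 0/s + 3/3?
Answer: -899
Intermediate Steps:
t = 1 (t = (½)*2 = 1)
B(s, q) = 1 (B(s, q) = 0 + 3*(⅓) = 0 + 1 = 1)
R = 209 (R = ⅔ + (⅓)*(-5)⁴ = ⅔ + (⅓)*625 = ⅔ + 625/3 = 209)
d = -6 (d = -6*1 = -6)
M(l) = 209/l
h(J, o) = -1254 (h(J, o) = -1254/1 = -1254)
355 + h(40, V(-3)) = 355 - 1254 = -899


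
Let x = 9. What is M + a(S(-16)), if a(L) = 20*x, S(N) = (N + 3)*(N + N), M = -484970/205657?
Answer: 36533290/205657 ≈ 177.64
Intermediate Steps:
M = -484970/205657 (M = -484970*1/205657 = -484970/205657 ≈ -2.3582)
S(N) = 2*N*(3 + N) (S(N) = (3 + N)*(2*N) = 2*N*(3 + N))
a(L) = 180 (a(L) = 20*9 = 180)
M + a(S(-16)) = -484970/205657 + 180 = 36533290/205657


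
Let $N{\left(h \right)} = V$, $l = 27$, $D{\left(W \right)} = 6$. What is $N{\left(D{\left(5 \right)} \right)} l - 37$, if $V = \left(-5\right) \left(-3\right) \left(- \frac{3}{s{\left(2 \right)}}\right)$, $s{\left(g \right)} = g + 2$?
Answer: $- \frac{1363}{4} \approx -340.75$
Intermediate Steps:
$s{\left(g \right)} = 2 + g$
$V = - \frac{45}{4}$ ($V = \left(-5\right) \left(-3\right) \left(- \frac{3}{2 + 2}\right) = 15 \left(- \frac{3}{4}\right) = - \frac{45}{4} \approx -11.25$)
$N{\left(h \right)} = - \frac{45}{4}$
$N{\left(D{\left(5 \right)} \right)} l - 37 = \left(- \frac{45}{4}\right) 27 - 37 = - \frac{1215}{4} - 37 = - \frac{1363}{4}$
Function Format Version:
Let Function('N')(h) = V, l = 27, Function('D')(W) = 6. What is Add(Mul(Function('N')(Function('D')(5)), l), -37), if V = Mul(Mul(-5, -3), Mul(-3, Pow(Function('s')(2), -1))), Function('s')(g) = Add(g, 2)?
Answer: Rational(-1363, 4) ≈ -340.75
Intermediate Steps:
Function('s')(g) = Add(2, g)
V = Rational(-45, 4) (V = Mul(Mul(-5, -3), Mul(-3, Pow(Add(2, 2), -1))) = Mul(15, Mul(-3, Pow(4, -1))) = Mul(15, Mul(-3, Rational(1, 4))) = Mul(15, Rational(-3, 4)) = Rational(-45, 4) ≈ -11.250)
Function('N')(h) = Rational(-45, 4)
Add(Mul(Function('N')(Function('D')(5)), l), -37) = Add(Mul(Rational(-45, 4), 27), -37) = Add(Rational(-1215, 4), -37) = Rational(-1363, 4)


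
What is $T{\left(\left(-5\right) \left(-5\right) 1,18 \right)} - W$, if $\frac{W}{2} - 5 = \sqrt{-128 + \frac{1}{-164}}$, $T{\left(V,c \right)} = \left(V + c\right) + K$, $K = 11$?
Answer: $44 - \frac{i \sqrt{860713}}{41} \approx 44.0 - 22.628 i$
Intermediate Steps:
$T{\left(V,c \right)} = 11 + V + c$ ($T{\left(V,c \right)} = \left(V + c\right) + 11 = 11 + V + c$)
$W = 10 + \frac{i \sqrt{860713}}{41}$ ($W = 10 + 2 \sqrt{-128 + \frac{1}{-164}} = 10 + 2 \sqrt{-128 - \frac{1}{164}} = 10 + 2 \sqrt{- \frac{20993}{164}} = 10 + 2 \frac{i \sqrt{860713}}{82} = 10 + \frac{i \sqrt{860713}}{41} \approx 10.0 + 22.628 i$)
$T{\left(\left(-5\right) \left(-5\right) 1,18 \right)} - W = \left(11 + \left(-5\right) \left(-5\right) 1 + 18\right) - \left(10 + \frac{i \sqrt{860713}}{41}\right) = \left(11 + 25 \cdot 1 + 18\right) - \left(10 + \frac{i \sqrt{860713}}{41}\right) = \left(11 + 25 + 18\right) - \left(10 + \frac{i \sqrt{860713}}{41}\right) = 54 - \left(10 + \frac{i \sqrt{860713}}{41}\right) = 44 - \frac{i \sqrt{860713}}{41}$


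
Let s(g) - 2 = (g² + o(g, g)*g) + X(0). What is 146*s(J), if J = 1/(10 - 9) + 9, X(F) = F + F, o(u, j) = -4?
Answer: 9052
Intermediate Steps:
X(F) = 2*F
J = 10 (J = 1/1 + 9 = 1 + 9 = 10)
s(g) = 2 + g² - 4*g (s(g) = 2 + ((g² - 4*g) + 2*0) = 2 + ((g² - 4*g) + 0) = 2 + (g² - 4*g) = 2 + g² - 4*g)
146*s(J) = 146*(2 + 10² - 4*10) = 146*(2 + 100 - 40) = 146*62 = 9052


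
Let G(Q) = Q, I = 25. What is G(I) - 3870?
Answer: -3845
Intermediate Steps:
G(I) - 3870 = 25 - 3870 = -3845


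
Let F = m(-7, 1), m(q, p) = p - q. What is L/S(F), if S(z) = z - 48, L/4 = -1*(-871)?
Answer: -871/10 ≈ -87.100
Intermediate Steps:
F = 8 (F = 1 - 1*(-7) = 1 + 7 = 8)
L = 3484 (L = 4*(-1*(-871)) = 4*871 = 3484)
S(z) = -48 + z
L/S(F) = 3484/(-48 + 8) = 3484/(-40) = 3484*(-1/40) = -871/10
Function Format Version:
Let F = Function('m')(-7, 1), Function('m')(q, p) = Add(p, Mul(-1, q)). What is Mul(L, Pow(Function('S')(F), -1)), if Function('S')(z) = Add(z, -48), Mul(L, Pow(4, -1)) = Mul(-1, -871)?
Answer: Rational(-871, 10) ≈ -87.100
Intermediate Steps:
F = 8 (F = Add(1, Mul(-1, -7)) = Add(1, 7) = 8)
L = 3484 (L = Mul(4, Mul(-1, -871)) = Mul(4, 871) = 3484)
Function('S')(z) = Add(-48, z)
Mul(L, Pow(Function('S')(F), -1)) = Mul(3484, Pow(Add(-48, 8), -1)) = Mul(3484, Pow(-40, -1)) = Mul(3484, Rational(-1, 40)) = Rational(-871, 10)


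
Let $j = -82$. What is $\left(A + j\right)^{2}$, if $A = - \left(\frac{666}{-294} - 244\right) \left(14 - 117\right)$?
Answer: $\frac{1554806992561}{2401} \approx 6.4757 \cdot 10^{8}$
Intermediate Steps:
$A = - \frac{1242901}{49}$ ($A = - \left(666 \left(- \frac{1}{294}\right) - 244\right) \left(-103\right) = - \left(- \frac{111}{49} - 244\right) \left(-103\right) = - \frac{\left(-12067\right) \left(-103\right)}{49} = \left(-1\right) \frac{1242901}{49} = - \frac{1242901}{49} \approx -25365.0$)
$\left(A + j\right)^{2} = \left(- \frac{1242901}{49} - 82\right)^{2} = \left(- \frac{1246919}{49}\right)^{2} = \frac{1554806992561}{2401}$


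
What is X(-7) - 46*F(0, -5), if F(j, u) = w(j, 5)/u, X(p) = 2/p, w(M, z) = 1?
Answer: 312/35 ≈ 8.9143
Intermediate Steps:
F(j, u) = 1/u
X(-7) - 46*F(0, -5) = 2/(-7) - 46/(-5) = 2*(-1/7) - 46*(-1/5) = -2/7 + 46/5 = 312/35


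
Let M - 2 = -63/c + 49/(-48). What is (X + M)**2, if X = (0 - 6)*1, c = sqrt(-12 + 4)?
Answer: (241 - 756*I*sqrt(2))**2/2304 ≈ -470.92 - 223.67*I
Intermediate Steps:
c = 2*I*sqrt(2) (c = sqrt(-8) = 2*I*sqrt(2) ≈ 2.8284*I)
X = -6 (X = -6*1 = -6)
M = 47/48 + 63*I*sqrt(2)/4 (M = 2 + (-63*(-I*sqrt(2)/4) + 49/(-48)) = 2 + (-(-63)*I*sqrt(2)/4 + 49*(-1/48)) = 2 + (63*I*sqrt(2)/4 - 49/48) = 2 + (-49/48 + 63*I*sqrt(2)/4) = 47/48 + 63*I*sqrt(2)/4 ≈ 0.97917 + 22.274*I)
(X + M)**2 = (-6 + (47/48 + 63*I*sqrt(2)/4))**2 = (-241/48 + 63*I*sqrt(2)/4)**2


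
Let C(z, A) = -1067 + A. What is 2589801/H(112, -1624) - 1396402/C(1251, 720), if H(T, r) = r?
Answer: 1369095901/563528 ≈ 2429.5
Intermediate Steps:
2589801/H(112, -1624) - 1396402/C(1251, 720) = 2589801/(-1624) - 1396402/(-1067 + 720) = 2589801*(-1/1624) - 1396402/(-347) = -2589801/1624 - 1396402*(-1/347) = -2589801/1624 + 1396402/347 = 1369095901/563528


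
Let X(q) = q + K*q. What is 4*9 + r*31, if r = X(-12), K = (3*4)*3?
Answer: -13728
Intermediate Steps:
K = 36 (K = 12*3 = 36)
X(q) = 37*q (X(q) = q + 36*q = 37*q)
r = -444 (r = 37*(-12) = -444)
4*9 + r*31 = 4*9 - 444*31 = 36 - 13764 = -13728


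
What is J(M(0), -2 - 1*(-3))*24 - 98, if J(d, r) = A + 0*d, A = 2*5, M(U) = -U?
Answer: 142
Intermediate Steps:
A = 10
J(d, r) = 10 (J(d, r) = 10 + 0*d = 10 + 0 = 10)
J(M(0), -2 - 1*(-3))*24 - 98 = 10*24 - 98 = 240 - 98 = 142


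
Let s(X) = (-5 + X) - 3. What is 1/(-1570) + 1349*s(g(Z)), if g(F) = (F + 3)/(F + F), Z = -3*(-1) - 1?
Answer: -28592057/3140 ≈ -9105.8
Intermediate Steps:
Z = 2 (Z = 3 - 1 = 2)
g(F) = (3 + F)/(2*F) (g(F) = (3 + F)/((2*F)) = (3 + F)*(1/(2*F)) = (3 + F)/(2*F))
s(X) = -8 + X
1/(-1570) + 1349*s(g(Z)) = 1/(-1570) + 1349*(-8 + (1/2)*(3 + 2)/2) = -1/1570 + 1349*(-8 + (1/2)*(1/2)*5) = -1/1570 + 1349*(-8 + 5/4) = -1/1570 + 1349*(-27/4) = -1/1570 - 36423/4 = -28592057/3140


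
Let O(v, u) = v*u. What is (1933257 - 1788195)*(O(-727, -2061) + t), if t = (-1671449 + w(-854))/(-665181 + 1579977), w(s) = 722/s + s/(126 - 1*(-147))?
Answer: 91977112672667940947/423169383 ≈ 2.1735e+11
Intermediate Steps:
w(s) = 722/s + s/273 (w(s) = 722/s + s/(126 + 147) = 722/s + s/273)
t = -13917353185/7617048894 (t = (-1671449 + (722/(-854) + (1/273)*(-854)))/(-665181 + 1579977) = (-1671449 + (722*(-1/854) - 122/39))/914796 = (-1671449 + (-361/427 - 122/39))*(1/914796) = (-1671449 - 66173/16653)*(1/914796) = -27834706370/16653*1/914796 = -13917353185/7617048894 ≈ -1.8271)
O(v, u) = u*v
(1933257 - 1788195)*(O(-727, -2061) + t) = (1933257 - 1788195)*(-2061*(-727) - 13917353185/7617048894) = 145062*(1498347 - 13917353185/7617048894) = 145062*(11412968441825033/7617048894) = 91977112672667940947/423169383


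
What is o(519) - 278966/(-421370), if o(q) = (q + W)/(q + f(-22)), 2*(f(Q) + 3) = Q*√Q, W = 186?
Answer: 57076239347/28328494415 + 7755*I*√22/268918 ≈ 2.0148 + 0.13526*I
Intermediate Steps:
f(Q) = -3 + Q^(3/2)/2 (f(Q) = -3 + (Q*√Q)/2 = -3 + Q^(3/2)/2)
o(q) = (186 + q)/(-3 + q - 11*I*√22) (o(q) = (q + 186)/(q + (-3 + (-22)^(3/2)/2)) = (186 + q)/(q + (-3 + (-22*I*√22)/2)) = (186 + q)/(q + (-3 - 11*I*√22)) = (186 + q)/(-3 + q - 11*I*√22))
o(519) - 278966/(-421370) = (186 + 519)/(-3 + 519 - 11*I*√22) - 278966/(-421370) = 705/(516 - 11*I*√22) - 278966*(-1)/421370 = 705/(516 - 11*I*√22) - 1*(-139483/210685) = 705/(516 - 11*I*√22) + 139483/210685 = 139483/210685 + 705/(516 - 11*I*√22)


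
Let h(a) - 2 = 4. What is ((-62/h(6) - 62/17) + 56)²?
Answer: 4592449/2601 ≈ 1765.6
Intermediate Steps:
h(a) = 6 (h(a) = 2 + 4 = 6)
((-62/h(6) - 62/17) + 56)² = ((-62/6 - 62/17) + 56)² = ((-62*⅙ - 62*1/17) + 56)² = ((-31/3 - 62/17) + 56)² = (-713/51 + 56)² = (2143/51)² = 4592449/2601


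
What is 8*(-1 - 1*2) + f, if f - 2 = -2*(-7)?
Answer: -8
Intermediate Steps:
f = 16 (f = 2 - 2*(-7) = 2 + 14 = 16)
8*(-1 - 1*2) + f = 8*(-1 - 1*2) + 16 = 8*(-1 - 2) + 16 = 8*(-3) + 16 = -24 + 16 = -8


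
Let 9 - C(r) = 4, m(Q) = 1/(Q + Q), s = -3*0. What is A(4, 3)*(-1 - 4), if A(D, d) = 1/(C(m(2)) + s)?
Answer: -1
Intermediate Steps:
s = 0
m(Q) = 1/(2*Q)
C(r) = 5 (C(r) = 9 - 1*4 = 9 - 4 = 5)
A(D, d) = 1/5 (A(D, d) = 1/(5 + 0) = 1/5)
A(4, 3)*(-1 - 4) = (-1 - 4)/5 = (1/5)*(-5) = -1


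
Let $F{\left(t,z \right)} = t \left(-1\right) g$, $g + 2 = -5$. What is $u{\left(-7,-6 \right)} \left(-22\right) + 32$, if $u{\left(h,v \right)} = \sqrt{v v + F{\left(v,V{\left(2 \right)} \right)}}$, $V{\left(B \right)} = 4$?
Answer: $32 - 22 i \sqrt{6} \approx 32.0 - 53.889 i$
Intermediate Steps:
$g = -7$ ($g = -2 - 5 = -7$)
$F{\left(t,z \right)} = 7 t$ ($F{\left(t,z \right)} = t \left(-1\right) \left(-7\right) = - t \left(-7\right) = 7 t$)
$u{\left(h,v \right)} = \sqrt{v^{2} + 7 v}$ ($u{\left(h,v \right)} = \sqrt{v v + 7 v} = \sqrt{v^{2} + 7 v}$)
$u{\left(-7,-6 \right)} \left(-22\right) + 32 = \sqrt{- 6 \left(7 - 6\right)} \left(-22\right) + 32 = \sqrt{\left(-6\right) 1} \left(-22\right) + 32 = \sqrt{-6} \left(-22\right) + 32 = i \sqrt{6} \left(-22\right) + 32 = - 22 i \sqrt{6} + 32 = 32 - 22 i \sqrt{6}$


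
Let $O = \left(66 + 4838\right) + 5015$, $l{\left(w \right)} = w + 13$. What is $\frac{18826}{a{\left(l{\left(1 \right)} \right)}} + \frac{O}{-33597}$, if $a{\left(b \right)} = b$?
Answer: $\frac{316179128}{235179} \approx 1344.4$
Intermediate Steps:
$l{\left(w \right)} = 13 + w$
$O = 9919$ ($O = 4904 + 5015 = 9919$)
$\frac{18826}{a{\left(l{\left(1 \right)} \right)}} + \frac{O}{-33597} = \frac{18826}{13 + 1} + \frac{9919}{-33597} = \frac{18826}{14} + 9919 \left(- \frac{1}{33597}\right) = 18826 \cdot \frac{1}{14} - \frac{9919}{33597} = \frac{9413}{7} - \frac{9919}{33597} = \frac{316179128}{235179}$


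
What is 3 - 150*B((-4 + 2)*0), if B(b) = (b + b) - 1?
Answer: 153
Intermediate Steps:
B(b) = -1 + 2*b (B(b) = 2*b - 1 = -1 + 2*b)
3 - 150*B((-4 + 2)*0) = 3 - 150*(-1 + 2*((-4 + 2)*0)) = 3 - 150*(-1 + 2*(-2*0)) = 3 - 150*(-1 + 2*0) = 3 - 150*(-1 + 0) = 3 - 150*(-1) = 3 + 150 = 153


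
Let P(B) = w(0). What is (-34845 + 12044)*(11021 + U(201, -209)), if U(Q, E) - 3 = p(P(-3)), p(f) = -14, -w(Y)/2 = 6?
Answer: -251039010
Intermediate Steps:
w(Y) = -12 (w(Y) = -2*6 = -12)
P(B) = -12
U(Q, E) = -11 (U(Q, E) = 3 - 14 = -11)
(-34845 + 12044)*(11021 + U(201, -209)) = (-34845 + 12044)*(11021 - 11) = -22801*11010 = -251039010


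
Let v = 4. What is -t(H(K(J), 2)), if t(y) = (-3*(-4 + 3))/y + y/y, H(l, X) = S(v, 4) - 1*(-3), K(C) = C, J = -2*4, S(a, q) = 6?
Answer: -4/3 ≈ -1.3333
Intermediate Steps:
J = -8
H(l, X) = 9 (H(l, X) = 6 - 1*(-3) = 6 + 3 = 9)
t(y) = 1 + 3/y (t(y) = (-3*(-1))/y + 1 = 3/y + 1 = 1 + 3/y)
-t(H(K(J), 2)) = -(3 + 9)/9 = -12/9 = -1*4/3 = -4/3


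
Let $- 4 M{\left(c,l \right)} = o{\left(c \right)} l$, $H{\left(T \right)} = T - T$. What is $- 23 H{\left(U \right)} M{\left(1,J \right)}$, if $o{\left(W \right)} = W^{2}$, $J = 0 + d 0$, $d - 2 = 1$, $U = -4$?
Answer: $0$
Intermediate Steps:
$d = 3$ ($d = 2 + 1 = 3$)
$H{\left(T \right)} = 0$
$J = 0$ ($J = 0 + 3 \cdot 0 = 0 + 0 = 0$)
$M{\left(c,l \right)} = - \frac{l c^{2}}{4}$ ($M{\left(c,l \right)} = - \frac{c^{2} l}{4} = - \frac{l c^{2}}{4}$)
$- 23 H{\left(U \right)} M{\left(1,J \right)} = \left(-23\right) 0 \left(\left(- \frac{1}{4}\right) 0 \cdot 1^{2}\right) = 0 \left(\left(- \frac{1}{4}\right) 0 \cdot 1\right) = 0 \cdot 0 = 0$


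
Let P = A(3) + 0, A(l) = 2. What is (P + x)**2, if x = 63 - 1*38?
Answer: 729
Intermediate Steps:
x = 25 (x = 63 - 38 = 25)
P = 2 (P = 2 + 0 = 2)
(P + x)**2 = (2 + 25)**2 = 27**2 = 729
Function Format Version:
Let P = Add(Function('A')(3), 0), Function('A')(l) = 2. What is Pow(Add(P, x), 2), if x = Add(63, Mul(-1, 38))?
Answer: 729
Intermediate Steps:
x = 25 (x = Add(63, -38) = 25)
P = 2 (P = Add(2, 0) = 2)
Pow(Add(P, x), 2) = Pow(Add(2, 25), 2) = Pow(27, 2) = 729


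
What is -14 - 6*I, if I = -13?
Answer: 64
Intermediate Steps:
-14 - 6*I = -14 - 6*(-13) = -14 + 78 = 64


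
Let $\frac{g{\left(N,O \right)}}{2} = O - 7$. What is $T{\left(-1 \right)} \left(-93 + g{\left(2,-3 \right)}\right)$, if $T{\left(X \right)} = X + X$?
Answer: $226$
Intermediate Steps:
$T{\left(X \right)} = 2 X$
$g{\left(N,O \right)} = -14 + 2 O$ ($g{\left(N,O \right)} = 2 \left(O - 7\right) = 2 \left(-7 + O\right) = -14 + 2 O$)
$T{\left(-1 \right)} \left(-93 + g{\left(2,-3 \right)}\right) = 2 \left(-1\right) \left(-93 + \left(-14 + 2 \left(-3\right)\right)\right) = - 2 \left(-93 - 20\right) = \left(-2\right) \left(-113\right) = 226$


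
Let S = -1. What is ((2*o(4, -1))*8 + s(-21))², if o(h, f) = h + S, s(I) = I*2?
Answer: 36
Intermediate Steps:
s(I) = 2*I
o(h, f) = -1 + h (o(h, f) = h - 1 = -1 + h)
((2*o(4, -1))*8 + s(-21))² = ((2*(-1 + 4))*8 + 2*(-21))² = ((2*3)*8 - 42)² = (6*8 - 42)² = (48 - 42)² = 6² = 36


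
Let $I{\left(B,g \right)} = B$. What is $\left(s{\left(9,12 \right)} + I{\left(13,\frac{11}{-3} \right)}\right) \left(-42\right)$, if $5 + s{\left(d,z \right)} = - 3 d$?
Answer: $798$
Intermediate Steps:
$s{\left(d,z \right)} = -5 - 3 d$
$\left(s{\left(9,12 \right)} + I{\left(13,\frac{11}{-3} \right)}\right) \left(-42\right) = \left(\left(-5 - 27\right) + 13\right) \left(-42\right) = \left(-32 + 13\right) \left(-42\right) = \left(-19\right) \left(-42\right) = 798$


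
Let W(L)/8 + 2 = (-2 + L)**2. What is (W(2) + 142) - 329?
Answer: -203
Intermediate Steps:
W(L) = -16 + 8*(-2 + L)**2
(W(2) + 142) - 329 = ((-16 + 8*(-2 + 2)**2) + 142) - 329 = ((-16 + 8*0**2) + 142) - 329 = ((-16 + 8*0) + 142) - 329 = ((-16 + 0) + 142) - 329 = (-16 + 142) - 329 = 126 - 329 = -203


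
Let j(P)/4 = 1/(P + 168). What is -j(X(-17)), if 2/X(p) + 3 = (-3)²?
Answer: -12/505 ≈ -0.023762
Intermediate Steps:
X(p) = ⅓ (X(p) = 2/(-3 + (-3)²) = 2/(-3 + 9) = 2/6 = 2*(⅙) = ⅓)
j(P) = 4/(168 + P) (j(P) = 4/(P + 168) = 4/(168 + P))
-j(X(-17)) = -4/(168 + ⅓) = -4/505/3 = -4*3/505 = -1*12/505 = -12/505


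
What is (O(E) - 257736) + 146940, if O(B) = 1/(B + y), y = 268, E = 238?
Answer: -56062775/506 ≈ -1.1080e+5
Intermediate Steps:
O(B) = 1/(268 + B) (O(B) = 1/(B + 268) = 1/(268 + B))
(O(E) - 257736) + 146940 = (1/(268 + 238) - 257736) + 146940 = (1/506 - 257736) + 146940 = -130414415/506 + 146940 = -56062775/506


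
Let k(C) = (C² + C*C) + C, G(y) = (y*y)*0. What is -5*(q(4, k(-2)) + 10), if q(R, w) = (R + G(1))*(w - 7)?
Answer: -30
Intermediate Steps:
G(y) = 0 (G(y) = y²*0 = 0)
k(C) = C + 2*C² (k(C) = (C² + C²) + C = 2*C² + C = C + 2*C²)
q(R, w) = R*(-7 + w) (q(R, w) = (R + 0)*(w - 7) = R*(-7 + w))
-5*(q(4, k(-2)) + 10) = -5*(4*(-7 - 2*(1 + 2*(-2))) + 10) = -5*(4*(-7 - 2*(1 - 4)) + 10) = -5*(4*(-7 - 2*(-3)) + 10) = -5*(4*(-7 + 6) + 10) = -5*(4*(-1) + 10) = -5*(-4 + 10) = -5*6 = -30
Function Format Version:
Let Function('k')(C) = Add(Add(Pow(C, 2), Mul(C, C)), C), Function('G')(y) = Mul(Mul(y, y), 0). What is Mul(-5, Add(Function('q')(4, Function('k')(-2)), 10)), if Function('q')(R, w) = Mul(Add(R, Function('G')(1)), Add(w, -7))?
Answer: -30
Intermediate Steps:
Function('G')(y) = 0 (Function('G')(y) = Mul(Pow(y, 2), 0) = 0)
Function('k')(C) = Add(C, Mul(2, Pow(C, 2))) (Function('k')(C) = Add(Add(Pow(C, 2), Pow(C, 2)), C) = Add(Mul(2, Pow(C, 2)), C) = Add(C, Mul(2, Pow(C, 2))))
Function('q')(R, w) = Mul(R, Add(-7, w)) (Function('q')(R, w) = Mul(Add(R, 0), Add(w, -7)) = Mul(R, Add(-7, w)))
Mul(-5, Add(Function('q')(4, Function('k')(-2)), 10)) = Mul(-5, Add(Mul(4, Add(-7, Mul(-2, Add(1, Mul(2, -2))))), 10)) = Mul(-5, Add(Mul(4, Add(-7, Mul(-2, Add(1, -4)))), 10)) = Mul(-5, Add(Mul(4, Add(-7, Mul(-2, -3))), 10)) = Mul(-5, Add(Mul(4, Add(-7, 6)), 10)) = Mul(-5, Add(Mul(4, -1), 10)) = Mul(-5, Add(-4, 10)) = Mul(-5, 6) = -30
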